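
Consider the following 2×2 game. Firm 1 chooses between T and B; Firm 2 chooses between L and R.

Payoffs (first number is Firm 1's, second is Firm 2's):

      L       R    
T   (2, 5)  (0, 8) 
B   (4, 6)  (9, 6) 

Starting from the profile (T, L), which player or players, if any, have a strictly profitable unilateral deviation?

Both

Firm 1 at (T, L) earns 2; deviating to B yields 4 — a strict improvement.
Firm 2 earns 5; deviating to R yields 8 — a strict improvement.
Both Firm 1 and Firm 2 have strictly profitable deviations.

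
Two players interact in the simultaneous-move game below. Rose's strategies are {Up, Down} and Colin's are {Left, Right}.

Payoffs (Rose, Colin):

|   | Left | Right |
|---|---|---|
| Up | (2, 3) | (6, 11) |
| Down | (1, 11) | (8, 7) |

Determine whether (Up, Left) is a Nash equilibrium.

At (Up, Left), Rose earns 2; switching to Down would give 1, so Rose has no profitable deviation.
Colin earns 3; switching to Right would give 11, so Colin would deviate.
Since at least one player can profitably deviate, this is not a Nash equilibrium.

No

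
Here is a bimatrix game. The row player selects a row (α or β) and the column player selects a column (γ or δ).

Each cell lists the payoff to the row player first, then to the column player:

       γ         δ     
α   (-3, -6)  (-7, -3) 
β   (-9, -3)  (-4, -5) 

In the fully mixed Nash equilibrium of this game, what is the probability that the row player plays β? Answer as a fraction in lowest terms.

3/5

Let p be the probability that the row player plays α. In a completely mixed equilibrium, the column player must be indifferent between γ and δ.
The column player's expected payoff from γ is −6p − 3(1−p); from δ it is −3p − 5(1−p).
Setting these equal: −3p − 3 = 2p − 5, so p = 2/5.
Therefore the row player plays β with probability 1 − 2/5 = 3/5.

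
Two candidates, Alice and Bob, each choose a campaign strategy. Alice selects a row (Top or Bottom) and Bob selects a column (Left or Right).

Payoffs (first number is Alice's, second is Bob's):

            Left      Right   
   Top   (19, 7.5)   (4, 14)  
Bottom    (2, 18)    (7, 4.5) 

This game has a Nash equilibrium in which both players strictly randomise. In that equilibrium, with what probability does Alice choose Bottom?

13/40

Let r be the probability that Alice plays Top. In a completely mixed equilibrium, Bob must be indifferent between Left and Right.
Bob's expected payoff from Left is 7.5r + 18(1−r); from Right it is 14r + 4.5(1−r).
Setting these equal: −10.5r + 18 = 9.5r + 4.5, so r = 27/40.
Therefore Alice plays Bottom with probability 1 − 27/40 = 13/40.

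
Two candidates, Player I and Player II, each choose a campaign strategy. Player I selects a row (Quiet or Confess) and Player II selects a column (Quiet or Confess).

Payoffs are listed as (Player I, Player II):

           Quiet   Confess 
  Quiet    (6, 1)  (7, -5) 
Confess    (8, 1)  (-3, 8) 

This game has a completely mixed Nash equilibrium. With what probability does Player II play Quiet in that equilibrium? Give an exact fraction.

5/6

Let q be the probability that Player II plays Quiet. In a completely mixed equilibrium, Player I must be indifferent between Quiet and Confess.
Player I's expected payoff from Quiet is 6q + 7(1−q); from Confess it is 8q − 3(1−q).
Setting these equal: −q + 7 = 11q − 3, so q = 5/6.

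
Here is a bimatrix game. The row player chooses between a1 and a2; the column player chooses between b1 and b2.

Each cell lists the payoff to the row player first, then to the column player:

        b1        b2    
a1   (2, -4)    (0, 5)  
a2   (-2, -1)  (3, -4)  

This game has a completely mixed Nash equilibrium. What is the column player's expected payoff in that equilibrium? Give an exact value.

First find p, the probability the row player plays a1, from the column player's indifference between b1 and b2: −4p − (1−p) = 5p − 4(1−p), giving p = 1/4.
Since the column player is indifferent in equilibrium, the column player's expected payoff equals the payoff from either column against (1/4, 3/4). Using b1: −4(1/4) − (3/4) = -7/4.

-7/4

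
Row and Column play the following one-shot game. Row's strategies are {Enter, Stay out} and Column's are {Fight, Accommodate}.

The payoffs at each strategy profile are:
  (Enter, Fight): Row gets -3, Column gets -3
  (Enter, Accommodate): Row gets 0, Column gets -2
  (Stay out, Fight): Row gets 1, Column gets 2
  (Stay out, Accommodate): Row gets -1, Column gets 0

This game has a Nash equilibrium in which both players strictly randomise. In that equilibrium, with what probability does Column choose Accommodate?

Let y be the probability that Column plays Fight. In a completely mixed equilibrium, Row must be indifferent between Enter and Stay out.
Row's expected payoff from Enter is −3y; from Stay out it is y − (1−y).
Setting these equal: −3y = 2y − 1, so y = 1/5.
Therefore Column plays Accommodate with probability 1 − 1/5 = 4/5.

4/5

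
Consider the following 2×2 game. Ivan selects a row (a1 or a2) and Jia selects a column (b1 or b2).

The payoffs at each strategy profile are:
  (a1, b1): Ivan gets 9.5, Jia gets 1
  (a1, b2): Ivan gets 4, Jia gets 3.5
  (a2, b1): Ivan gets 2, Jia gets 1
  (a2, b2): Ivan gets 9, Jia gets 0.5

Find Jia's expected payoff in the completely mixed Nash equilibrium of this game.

1

First find x, the probability Ivan plays a1, from Jia's indifference between b1 and b2: x + (1−x) = 3.5x + 0.5(1−x), giving x = 1/6.
Since Jia is indifferent in equilibrium, Jia's expected payoff equals the payoff from either column against (1/6, 5/6). Using b1: (1/6) + (5/6) = 1.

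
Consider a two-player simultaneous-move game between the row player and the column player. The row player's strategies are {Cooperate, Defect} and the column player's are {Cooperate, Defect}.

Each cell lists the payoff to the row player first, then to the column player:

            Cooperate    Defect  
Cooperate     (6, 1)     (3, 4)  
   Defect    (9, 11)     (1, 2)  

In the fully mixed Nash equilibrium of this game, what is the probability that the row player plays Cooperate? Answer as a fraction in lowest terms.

3/4

Let p be the probability that the row player plays Cooperate. In a completely mixed equilibrium, the column player must be indifferent between Cooperate and Defect.
The column player's expected payoff from Cooperate is p + 11(1−p); from Defect it is 4p + 2(1−p).
Setting these equal: −10p + 11 = 2p + 2, so p = 3/4.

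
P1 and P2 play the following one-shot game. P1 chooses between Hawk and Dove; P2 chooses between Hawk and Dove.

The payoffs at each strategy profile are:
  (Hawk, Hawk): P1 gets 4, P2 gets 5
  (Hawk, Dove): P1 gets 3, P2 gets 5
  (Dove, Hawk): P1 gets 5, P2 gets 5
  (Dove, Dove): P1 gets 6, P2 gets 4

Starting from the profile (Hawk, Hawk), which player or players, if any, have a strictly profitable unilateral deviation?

P1 at (Hawk, Hawk) earns 4; deviating to Dove yields 5 — a strict improvement.
P2 earns 5; deviating to Dove yields 5 — not better.
Only P1 has a strictly profitable deviation.

P1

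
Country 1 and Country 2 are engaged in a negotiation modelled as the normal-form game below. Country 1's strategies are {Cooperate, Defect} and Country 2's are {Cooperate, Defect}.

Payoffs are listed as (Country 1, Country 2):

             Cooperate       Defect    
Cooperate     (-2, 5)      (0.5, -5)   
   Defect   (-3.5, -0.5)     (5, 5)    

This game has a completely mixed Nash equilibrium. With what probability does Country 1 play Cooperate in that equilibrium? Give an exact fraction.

Let x be the probability that Country 1 plays Cooperate. In a completely mixed equilibrium, Country 2 must be indifferent between Cooperate and Defect.
Country 2's expected payoff from Cooperate is 5x − 0.5(1−x); from Defect it is −5x + 5(1−x).
Setting these equal: 5.5x − 0.5 = −10x + 5, so x = 11/31.

11/31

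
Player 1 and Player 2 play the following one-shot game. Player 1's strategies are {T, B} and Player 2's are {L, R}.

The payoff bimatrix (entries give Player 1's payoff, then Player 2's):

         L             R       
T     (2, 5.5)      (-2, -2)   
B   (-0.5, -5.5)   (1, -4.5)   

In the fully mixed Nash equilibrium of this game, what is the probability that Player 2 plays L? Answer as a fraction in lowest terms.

6/11

Let q be the probability that Player 2 plays L. In a completely mixed equilibrium, Player 1 must be indifferent between T and B.
Player 1's expected payoff from T is 2q − 2(1−q); from B it is −0.5q + (1−q).
Setting these equal: 4q − 2 = −1.5q + 1, so q = 6/11.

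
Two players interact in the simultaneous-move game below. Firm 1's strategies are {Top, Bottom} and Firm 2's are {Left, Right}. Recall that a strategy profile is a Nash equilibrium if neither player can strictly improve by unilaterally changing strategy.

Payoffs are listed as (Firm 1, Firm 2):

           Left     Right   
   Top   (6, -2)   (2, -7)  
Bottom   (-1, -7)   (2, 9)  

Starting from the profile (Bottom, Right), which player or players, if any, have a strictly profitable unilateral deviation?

Firm 1 at (Bottom, Right) earns 2; deviating to Top yields 2 — not better.
Firm 2 earns 9; deviating to Left yields -7 — not better.
Neither player can strictly improve; the profile is a Nash equilibrium.

Neither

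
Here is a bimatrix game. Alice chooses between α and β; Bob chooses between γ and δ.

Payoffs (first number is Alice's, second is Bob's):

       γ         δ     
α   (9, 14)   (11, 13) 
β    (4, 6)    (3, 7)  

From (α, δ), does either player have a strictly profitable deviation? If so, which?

Bob

Alice at (α, δ) earns 11; deviating to β yields 3 — not better.
Bob earns 13; deviating to γ yields 14 — a strict improvement.
Only Bob has a strictly profitable deviation.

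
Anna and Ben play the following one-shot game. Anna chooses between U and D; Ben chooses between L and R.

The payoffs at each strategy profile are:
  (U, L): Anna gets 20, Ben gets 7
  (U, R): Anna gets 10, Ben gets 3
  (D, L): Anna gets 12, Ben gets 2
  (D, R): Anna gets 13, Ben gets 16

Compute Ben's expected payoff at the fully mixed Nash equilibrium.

53/9

First find p, the probability Anna plays U, from Ben's indifference between L and R: 7p + 2(1−p) = 3p + 16(1−p), giving p = 7/9.
Since Ben is indifferent in equilibrium, Ben's expected payoff equals the payoff from either column against (7/9, 2/9). Using L: 7(7/9) + 2(2/9) = 53/9.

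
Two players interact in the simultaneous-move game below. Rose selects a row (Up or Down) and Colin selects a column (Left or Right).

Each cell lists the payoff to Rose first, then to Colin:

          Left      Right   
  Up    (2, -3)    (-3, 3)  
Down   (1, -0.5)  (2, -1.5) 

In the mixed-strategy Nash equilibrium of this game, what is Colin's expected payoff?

-6/7

First find x, the probability Rose plays Up, from Colin's indifference between Left and Right: −3x − 0.5(1−x) = 3x − 1.5(1−x), giving x = 1/7.
Since Colin is indifferent in equilibrium, Colin's expected payoff equals the payoff from either column against (1/7, 6/7). Using Left: −3(1/7) − 0.5(6/7) = -6/7.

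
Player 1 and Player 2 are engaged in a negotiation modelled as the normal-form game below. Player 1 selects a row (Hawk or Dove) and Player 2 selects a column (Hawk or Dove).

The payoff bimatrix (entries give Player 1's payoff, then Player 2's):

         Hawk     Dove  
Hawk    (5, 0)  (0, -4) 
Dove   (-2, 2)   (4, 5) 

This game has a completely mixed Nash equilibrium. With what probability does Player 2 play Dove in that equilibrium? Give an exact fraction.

Let y be the probability that Player 2 plays Hawk. In a completely mixed equilibrium, Player 1 must be indifferent between Hawk and Dove.
Player 1's expected payoff from Hawk is 5y; from Dove it is −2y + 4(1−y).
Setting these equal: 5y = −6y + 4, so y = 4/11.
Therefore Player 2 plays Dove with probability 1 − 4/11 = 7/11.

7/11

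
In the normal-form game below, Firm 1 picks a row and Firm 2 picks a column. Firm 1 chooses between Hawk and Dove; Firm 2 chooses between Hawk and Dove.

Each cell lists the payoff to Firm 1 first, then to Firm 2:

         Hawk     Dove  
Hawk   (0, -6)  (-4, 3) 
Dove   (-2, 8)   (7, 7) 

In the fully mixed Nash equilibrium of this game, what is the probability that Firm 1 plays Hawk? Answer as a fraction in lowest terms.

Let p be the probability that Firm 1 plays Hawk. In a completely mixed equilibrium, Firm 2 must be indifferent between Hawk and Dove.
Firm 2's expected payoff from Hawk is −6p + 8(1−p); from Dove it is 3p + 7(1−p).
Setting these equal: −14p + 8 = −4p + 7, so p = 1/10.

1/10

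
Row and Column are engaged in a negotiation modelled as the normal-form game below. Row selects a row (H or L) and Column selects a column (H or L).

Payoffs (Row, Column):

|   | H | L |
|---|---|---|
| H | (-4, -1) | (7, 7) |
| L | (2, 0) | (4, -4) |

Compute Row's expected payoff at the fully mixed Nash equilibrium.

10/3

First find q, the probability Column plays H, from Row's indifference between H and L: −4q + 7(1−q) = 2q + 4(1−q), giving q = 1/3.
Since Row is indifferent in equilibrium, Row's expected payoff equals the payoff from either row against (1/3, 2/3). Using H: −4(1/3) + 7(2/3) = 10/3.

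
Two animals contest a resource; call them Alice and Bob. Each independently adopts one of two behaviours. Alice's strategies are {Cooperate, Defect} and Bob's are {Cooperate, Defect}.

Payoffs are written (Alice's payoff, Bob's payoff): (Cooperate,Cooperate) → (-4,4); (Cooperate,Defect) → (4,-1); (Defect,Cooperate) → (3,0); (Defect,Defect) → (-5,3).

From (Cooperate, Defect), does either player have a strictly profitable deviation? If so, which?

Bob

Alice at (Cooperate, Defect) earns 4; deviating to Defect yields -5 — not better.
Bob earns -1; deviating to Cooperate yields 4 — a strict improvement.
Only Bob has a strictly profitable deviation.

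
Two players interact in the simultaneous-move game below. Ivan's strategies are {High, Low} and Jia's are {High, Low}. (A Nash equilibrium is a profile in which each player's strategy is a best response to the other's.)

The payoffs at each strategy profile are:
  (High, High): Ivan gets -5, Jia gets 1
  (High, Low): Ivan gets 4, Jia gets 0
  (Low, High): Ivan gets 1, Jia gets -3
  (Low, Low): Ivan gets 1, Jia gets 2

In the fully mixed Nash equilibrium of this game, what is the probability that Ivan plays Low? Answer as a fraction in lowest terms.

1/6

Let x be the probability that Ivan plays High. In a completely mixed equilibrium, Jia must be indifferent between High and Low.
Jia's expected payoff from High is x − 3(1−x); from Low it is 2(1−x).
Setting these equal: 4x − 3 = −2x + 2, so x = 5/6.
Therefore Ivan plays Low with probability 1 − 5/6 = 1/6.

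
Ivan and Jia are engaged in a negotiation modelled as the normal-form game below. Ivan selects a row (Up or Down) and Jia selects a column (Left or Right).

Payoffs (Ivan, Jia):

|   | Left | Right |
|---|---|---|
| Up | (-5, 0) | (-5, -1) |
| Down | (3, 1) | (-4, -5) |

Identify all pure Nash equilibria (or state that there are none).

(Up, Left): Ivan prefers Down (3 > -5) — not an equilibrium.
(Up, Right): Ivan prefers Down (-4 > -5); Jia prefers Left (0 > -1) — not an equilibrium.
(Down, Left): Ivan gets 3 ≥ -5 from Up, and Jia gets 1 ≥ -5 from Right — Nash equilibrium.
(Down, Right): Jia prefers Left (1 > -5) — not an equilibrium.

(Down, Left)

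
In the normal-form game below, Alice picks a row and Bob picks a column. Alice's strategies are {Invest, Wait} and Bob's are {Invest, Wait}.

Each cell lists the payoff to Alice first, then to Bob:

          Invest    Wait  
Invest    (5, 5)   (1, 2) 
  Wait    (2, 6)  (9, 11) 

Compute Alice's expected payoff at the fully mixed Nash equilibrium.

First find q, the probability Bob plays Invest, from Alice's indifference between Invest and Wait: 5q + (1−q) = 2q + 9(1−q), giving q = 8/11.
Since Alice is indifferent in equilibrium, Alice's expected payoff equals the payoff from either row against (8/11, 3/11). Using Invest: 5(8/11) + (3/11) = 43/11.

43/11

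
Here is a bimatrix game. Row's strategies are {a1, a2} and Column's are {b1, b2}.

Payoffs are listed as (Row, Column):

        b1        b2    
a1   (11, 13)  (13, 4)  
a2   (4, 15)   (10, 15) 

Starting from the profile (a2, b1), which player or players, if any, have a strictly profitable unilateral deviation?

Row at (a2, b1) earns 4; deviating to a1 yields 11 — a strict improvement.
Column earns 15; deviating to b2 yields 15 — not better.
Only Row has a strictly profitable deviation.

Row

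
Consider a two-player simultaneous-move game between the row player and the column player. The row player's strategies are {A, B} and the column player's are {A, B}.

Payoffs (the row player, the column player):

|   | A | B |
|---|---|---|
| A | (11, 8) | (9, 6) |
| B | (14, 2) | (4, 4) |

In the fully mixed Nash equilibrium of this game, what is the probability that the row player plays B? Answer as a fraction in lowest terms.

Let x be the probability that the row player plays A. In a completely mixed equilibrium, the column player must be indifferent between A and B.
The column player's expected payoff from A is 8x + 2(1−x); from B it is 6x + 4(1−x).
Setting these equal: 6x + 2 = 2x + 4, so x = 1/2.
Therefore the row player plays B with probability 1 − 1/2 = 1/2.

1/2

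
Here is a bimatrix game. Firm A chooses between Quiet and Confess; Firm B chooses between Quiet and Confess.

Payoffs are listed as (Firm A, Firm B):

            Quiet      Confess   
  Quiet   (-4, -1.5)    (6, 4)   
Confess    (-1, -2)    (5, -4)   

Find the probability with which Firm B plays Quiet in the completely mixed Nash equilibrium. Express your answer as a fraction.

Let c be the probability that Firm B plays Quiet. In a completely mixed equilibrium, Firm A must be indifferent between Quiet and Confess.
Firm A's expected payoff from Quiet is −4c + 6(1−c); from Confess it is −c + 5(1−c).
Setting these equal: −10c + 6 = −6c + 5, so c = 1/4.

1/4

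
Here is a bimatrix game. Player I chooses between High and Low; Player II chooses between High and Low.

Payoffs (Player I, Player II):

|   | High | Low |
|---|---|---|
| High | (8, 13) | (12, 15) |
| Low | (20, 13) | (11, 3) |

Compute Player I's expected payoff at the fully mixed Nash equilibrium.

First find q, the probability Player II plays High, from Player I's indifference between High and Low: 8q + 12(1−q) = 20q + 11(1−q), giving q = 1/13.
Since Player I is indifferent in equilibrium, Player I's expected payoff equals the payoff from either row against (1/13, 12/13). Using High: 8(1/13) + 12(12/13) = 152/13.

152/13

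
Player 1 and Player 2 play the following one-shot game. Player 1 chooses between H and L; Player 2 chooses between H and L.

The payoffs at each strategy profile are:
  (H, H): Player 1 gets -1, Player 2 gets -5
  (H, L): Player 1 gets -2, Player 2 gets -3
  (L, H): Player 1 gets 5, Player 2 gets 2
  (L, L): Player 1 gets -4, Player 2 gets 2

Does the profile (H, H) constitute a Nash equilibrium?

At (H, H), Player 1 earns -1; switching to L would give 5, so Player 1 would deviate.
Player 2 earns -5; switching to L would give -3, so Player 2 would deviate.
Since at least one player can profitably deviate, this is not a Nash equilibrium.

No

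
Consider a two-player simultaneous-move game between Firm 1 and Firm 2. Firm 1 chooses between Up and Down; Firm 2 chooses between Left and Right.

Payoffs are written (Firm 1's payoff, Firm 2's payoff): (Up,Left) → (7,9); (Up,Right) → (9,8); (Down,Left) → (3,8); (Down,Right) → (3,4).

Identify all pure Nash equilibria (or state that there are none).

(Up, Left): Firm 1 gets 7 ≥ 3 from Down, and Firm 2 gets 9 ≥ 8 from Right — Nash equilibrium.
(Up, Right): Firm 2 prefers Left (9 > 8) — not an equilibrium.
(Down, Left): Firm 1 prefers Up (7 > 3) — not an equilibrium.
(Down, Right): Firm 1 prefers Up (9 > 3); Firm 2 prefers Left (8 > 4) — not an equilibrium.

(Up, Left)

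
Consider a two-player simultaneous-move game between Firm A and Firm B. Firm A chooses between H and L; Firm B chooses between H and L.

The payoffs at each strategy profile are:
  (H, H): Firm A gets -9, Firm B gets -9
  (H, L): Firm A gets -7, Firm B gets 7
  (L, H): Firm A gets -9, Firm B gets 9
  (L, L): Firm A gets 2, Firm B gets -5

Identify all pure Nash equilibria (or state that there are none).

(L, H)

(H, H): Firm B prefers L (7 > -9) — not an equilibrium.
(H, L): Firm A prefers L (2 > -7) — not an equilibrium.
(L, H): Firm A gets -9 ≥ -9 from H, and Firm B gets 9 ≥ -5 from L — Nash equilibrium.
(L, L): Firm B prefers H (9 > -5) — not an equilibrium.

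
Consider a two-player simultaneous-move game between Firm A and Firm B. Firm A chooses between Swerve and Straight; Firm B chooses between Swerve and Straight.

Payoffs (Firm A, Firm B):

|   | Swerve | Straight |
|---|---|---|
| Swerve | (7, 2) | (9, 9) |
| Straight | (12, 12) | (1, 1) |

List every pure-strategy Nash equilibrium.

(Swerve, Swerve): Firm A prefers Straight (12 > 7); Firm B prefers Straight (9 > 2) — not an equilibrium.
(Swerve, Straight): Firm A gets 9 ≥ 1 from Straight, and Firm B gets 9 ≥ 2 from Swerve — Nash equilibrium.
(Straight, Swerve): Firm A gets 12 ≥ 7 from Swerve, and Firm B gets 12 ≥ 1 from Straight — Nash equilibrium.
(Straight, Straight): Firm A prefers Swerve (9 > 1); Firm B prefers Swerve (12 > 1) — not an equilibrium.

(Swerve, Straight) and (Straight, Swerve)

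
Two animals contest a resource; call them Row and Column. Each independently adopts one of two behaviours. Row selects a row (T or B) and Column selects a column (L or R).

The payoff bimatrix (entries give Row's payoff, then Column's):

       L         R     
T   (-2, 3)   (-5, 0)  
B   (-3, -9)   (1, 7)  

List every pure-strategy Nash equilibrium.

(T, L) and (B, R)

(T, L): Row gets -2 ≥ -3 from B, and Column gets 3 ≥ 0 from R — Nash equilibrium.
(T, R): Row prefers B (1 > -5); Column prefers L (3 > 0) — not an equilibrium.
(B, L): Row prefers T (-2 > -3); Column prefers R (7 > -9) — not an equilibrium.
(B, R): Row gets 1 ≥ -5 from T, and Column gets 7 ≥ -9 from L — Nash equilibrium.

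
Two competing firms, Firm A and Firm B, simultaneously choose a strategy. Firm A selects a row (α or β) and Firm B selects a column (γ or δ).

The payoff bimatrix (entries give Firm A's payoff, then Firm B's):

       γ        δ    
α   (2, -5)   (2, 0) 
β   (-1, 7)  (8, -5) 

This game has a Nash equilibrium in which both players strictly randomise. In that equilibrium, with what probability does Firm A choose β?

Let r be the probability that Firm A plays α. In a completely mixed equilibrium, Firm B must be indifferent between γ and δ.
Firm B's expected payoff from γ is −5r + 7(1−r); from δ it is −5(1−r).
Setting these equal: −12r + 7 = 5r − 5, so r = 12/17.
Therefore Firm A plays β with probability 1 − 12/17 = 5/17.

5/17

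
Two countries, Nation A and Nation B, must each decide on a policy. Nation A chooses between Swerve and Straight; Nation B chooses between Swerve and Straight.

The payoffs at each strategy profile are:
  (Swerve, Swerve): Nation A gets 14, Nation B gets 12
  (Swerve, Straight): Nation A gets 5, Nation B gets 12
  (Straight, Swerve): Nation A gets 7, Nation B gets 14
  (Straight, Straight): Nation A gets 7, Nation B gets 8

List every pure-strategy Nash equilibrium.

(Swerve, Swerve)

(Swerve, Swerve): Nation A gets 14 ≥ 7 from Straight, and Nation B gets 12 ≥ 12 from Straight — Nash equilibrium.
(Swerve, Straight): Nation A prefers Straight (7 > 5) — not an equilibrium.
(Straight, Swerve): Nation A prefers Swerve (14 > 7) — not an equilibrium.
(Straight, Straight): Nation B prefers Swerve (14 > 8) — not an equilibrium.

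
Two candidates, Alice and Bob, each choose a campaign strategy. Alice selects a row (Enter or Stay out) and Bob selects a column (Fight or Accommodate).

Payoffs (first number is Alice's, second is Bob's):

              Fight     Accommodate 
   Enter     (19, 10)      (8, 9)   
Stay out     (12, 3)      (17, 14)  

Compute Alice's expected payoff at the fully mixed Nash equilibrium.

227/16

First find q, the probability Bob plays Fight, from Alice's indifference between Enter and Stay out: 19q + 8(1−q) = 12q + 17(1−q), giving q = 9/16.
Since Alice is indifferent in equilibrium, Alice's expected payoff equals the payoff from either row against (9/16, 7/16). Using Enter: 19(9/16) + 8(7/16) = 227/16.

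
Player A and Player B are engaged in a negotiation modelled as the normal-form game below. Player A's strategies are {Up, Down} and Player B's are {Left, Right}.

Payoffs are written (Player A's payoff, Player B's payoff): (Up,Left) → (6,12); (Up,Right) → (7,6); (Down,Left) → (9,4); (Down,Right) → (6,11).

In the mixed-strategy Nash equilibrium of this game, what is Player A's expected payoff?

27/4

First find q, the probability Player B plays Left, from Player A's indifference between Up and Down: 6q + 7(1−q) = 9q + 6(1−q), giving q = 1/4.
Since Player A is indifferent in equilibrium, Player A's expected payoff equals the payoff from either row against (1/4, 3/4). Using Up: 6(1/4) + 7(3/4) = 27/4.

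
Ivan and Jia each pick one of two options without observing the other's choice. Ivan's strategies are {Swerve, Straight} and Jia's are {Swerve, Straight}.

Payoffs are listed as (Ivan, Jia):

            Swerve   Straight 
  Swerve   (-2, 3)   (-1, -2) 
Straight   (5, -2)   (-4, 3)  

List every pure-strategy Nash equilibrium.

(Swerve, Swerve): Ivan prefers Straight (5 > -2) — not an equilibrium.
(Swerve, Straight): Jia prefers Swerve (3 > -2) — not an equilibrium.
(Straight, Swerve): Jia prefers Straight (3 > -2) — not an equilibrium.
(Straight, Straight): Ivan prefers Swerve (-1 > -4) — not an equilibrium.

none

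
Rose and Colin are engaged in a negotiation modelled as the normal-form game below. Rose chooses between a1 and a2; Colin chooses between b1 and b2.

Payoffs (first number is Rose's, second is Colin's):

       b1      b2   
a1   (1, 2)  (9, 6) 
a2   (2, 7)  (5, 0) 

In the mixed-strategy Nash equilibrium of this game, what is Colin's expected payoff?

First find p, the probability Rose plays a1, from Colin's indifference between b1 and b2: 2p + 7(1−p) = 6p, giving p = 7/11.
Since Colin is indifferent in equilibrium, Colin's expected payoff equals the payoff from either column against (7/11, 4/11). Using b1: 2(7/11) + 7(4/11) = 42/11.

42/11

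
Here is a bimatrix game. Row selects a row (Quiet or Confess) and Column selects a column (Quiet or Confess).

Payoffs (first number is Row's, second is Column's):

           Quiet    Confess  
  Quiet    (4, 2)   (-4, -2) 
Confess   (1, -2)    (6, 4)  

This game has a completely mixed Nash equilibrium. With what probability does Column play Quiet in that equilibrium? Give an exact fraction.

Let y be the probability that Column plays Quiet. In a completely mixed equilibrium, Row must be indifferent between Quiet and Confess.
Row's expected payoff from Quiet is 4y − 4(1−y); from Confess it is y + 6(1−y).
Setting these equal: 8y − 4 = −5y + 6, so y = 10/13.

10/13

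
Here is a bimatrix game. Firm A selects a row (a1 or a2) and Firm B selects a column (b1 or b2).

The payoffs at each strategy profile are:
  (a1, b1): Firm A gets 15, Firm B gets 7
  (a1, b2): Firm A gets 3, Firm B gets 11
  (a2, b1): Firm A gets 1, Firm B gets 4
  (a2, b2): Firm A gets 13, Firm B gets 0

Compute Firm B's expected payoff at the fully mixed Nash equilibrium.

First find p, the probability Firm A plays a1, from Firm B's indifference between b1 and b2: 7p + 4(1−p) = 11p, giving p = 1/2.
Since Firm B is indifferent in equilibrium, Firm B's expected payoff equals the payoff from either column against (1/2, 1/2). Using b1: 7(1/2) + 4(1/2) = 11/2.

11/2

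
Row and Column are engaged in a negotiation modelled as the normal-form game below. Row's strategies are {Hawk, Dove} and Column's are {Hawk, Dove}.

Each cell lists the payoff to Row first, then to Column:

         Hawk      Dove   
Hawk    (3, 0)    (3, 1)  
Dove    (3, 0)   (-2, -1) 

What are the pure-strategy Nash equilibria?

(Hawk, Hawk): Column prefers Dove (1 > 0) — not an equilibrium.
(Hawk, Dove): Row gets 3 ≥ -2 from Dove, and Column gets 1 ≥ 0 from Hawk — Nash equilibrium.
(Dove, Hawk): Row gets 3 ≥ 3 from Hawk, and Column gets 0 ≥ -1 from Dove — Nash equilibrium.
(Dove, Dove): Row prefers Hawk (3 > -2); Column prefers Hawk (0 > -1) — not an equilibrium.

(Hawk, Dove) and (Dove, Hawk)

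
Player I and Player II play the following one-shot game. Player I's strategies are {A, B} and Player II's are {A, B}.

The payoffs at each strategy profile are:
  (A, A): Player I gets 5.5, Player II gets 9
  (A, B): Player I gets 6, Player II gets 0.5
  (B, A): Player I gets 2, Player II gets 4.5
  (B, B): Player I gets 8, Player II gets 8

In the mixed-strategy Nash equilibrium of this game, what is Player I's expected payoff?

64/11

First find y, the probability Player II plays A, from Player I's indifference between A and B: 5.5y + 6(1−y) = 2y + 8(1−y), giving y = 4/11.
Since Player I is indifferent in equilibrium, Player I's expected payoff equals the payoff from either row against (4/11, 7/11). Using A: 5.5(4/11) + 6(7/11) = 64/11.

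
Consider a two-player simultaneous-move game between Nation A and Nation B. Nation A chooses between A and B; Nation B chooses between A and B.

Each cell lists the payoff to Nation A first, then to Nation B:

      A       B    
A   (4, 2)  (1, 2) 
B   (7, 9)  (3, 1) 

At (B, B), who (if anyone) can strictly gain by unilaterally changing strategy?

Nation A at (B, B) earns 3; deviating to A yields 1 — not better.
Nation B earns 1; deviating to A yields 9 — a strict improvement.
Only Nation B has a strictly profitable deviation.

Nation B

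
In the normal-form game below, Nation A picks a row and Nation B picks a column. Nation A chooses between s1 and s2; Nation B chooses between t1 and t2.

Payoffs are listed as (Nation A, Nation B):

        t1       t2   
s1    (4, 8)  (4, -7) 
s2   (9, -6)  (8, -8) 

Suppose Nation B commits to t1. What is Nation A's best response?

Against t1, Nation A earns 4 from s1 and 9 from s2.
So s2 is the best response.

s2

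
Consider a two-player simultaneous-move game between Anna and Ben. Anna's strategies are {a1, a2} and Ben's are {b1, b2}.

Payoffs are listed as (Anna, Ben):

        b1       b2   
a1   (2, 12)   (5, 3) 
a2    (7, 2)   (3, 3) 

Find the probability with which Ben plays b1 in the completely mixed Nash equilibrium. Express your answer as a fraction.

Let y be the probability that Ben plays b1. In a completely mixed equilibrium, Anna must be indifferent between a1 and a2.
Anna's expected payoff from a1 is 2y + 5(1−y); from a2 it is 7y + 3(1−y).
Setting these equal: −3y + 5 = 4y + 3, so y = 2/7.

2/7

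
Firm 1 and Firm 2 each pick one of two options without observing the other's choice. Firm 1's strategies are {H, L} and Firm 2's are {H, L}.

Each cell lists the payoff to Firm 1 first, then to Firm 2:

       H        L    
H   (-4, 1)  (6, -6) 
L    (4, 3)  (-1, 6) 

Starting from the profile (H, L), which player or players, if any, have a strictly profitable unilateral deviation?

Firm 1 at (H, L) earns 6; deviating to L yields -1 — not better.
Firm 2 earns -6; deviating to H yields 1 — a strict improvement.
Only Firm 2 has a strictly profitable deviation.

Firm 2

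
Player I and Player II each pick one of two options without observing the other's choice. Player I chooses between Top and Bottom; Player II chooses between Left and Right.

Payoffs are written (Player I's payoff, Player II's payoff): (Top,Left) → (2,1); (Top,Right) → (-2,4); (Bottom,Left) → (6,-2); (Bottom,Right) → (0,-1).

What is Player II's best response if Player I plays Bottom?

Against Bottom, Player II earns -2 from Left and -1 from Right.
So Right is the best response.

Right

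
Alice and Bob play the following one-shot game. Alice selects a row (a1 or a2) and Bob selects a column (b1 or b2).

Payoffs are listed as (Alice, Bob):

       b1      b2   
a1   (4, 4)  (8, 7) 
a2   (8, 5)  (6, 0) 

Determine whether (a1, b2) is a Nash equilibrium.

At (a1, b2), Alice earns 8; switching to a2 would give 6, so Alice has no profitable deviation.
Bob earns 7; switching to b1 would give 4, so Bob has no profitable deviation.
Neither player can gain by a unilateral deviation, so this profile is a Nash equilibrium.

Yes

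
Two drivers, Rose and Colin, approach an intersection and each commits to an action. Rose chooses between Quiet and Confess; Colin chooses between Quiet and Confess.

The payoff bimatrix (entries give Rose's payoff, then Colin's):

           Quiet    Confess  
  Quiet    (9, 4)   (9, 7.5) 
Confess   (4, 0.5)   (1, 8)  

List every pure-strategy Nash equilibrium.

(Quiet, Confess)

(Quiet, Quiet): Colin prefers Confess (7.5 > 4) — not an equilibrium.
(Quiet, Confess): Rose gets 9 ≥ 1 from Confess, and Colin gets 7.5 ≥ 4 from Quiet — Nash equilibrium.
(Confess, Quiet): Rose prefers Quiet (9 > 4); Colin prefers Confess (8 > 0.5) — not an equilibrium.
(Confess, Confess): Rose prefers Quiet (9 > 1) — not an equilibrium.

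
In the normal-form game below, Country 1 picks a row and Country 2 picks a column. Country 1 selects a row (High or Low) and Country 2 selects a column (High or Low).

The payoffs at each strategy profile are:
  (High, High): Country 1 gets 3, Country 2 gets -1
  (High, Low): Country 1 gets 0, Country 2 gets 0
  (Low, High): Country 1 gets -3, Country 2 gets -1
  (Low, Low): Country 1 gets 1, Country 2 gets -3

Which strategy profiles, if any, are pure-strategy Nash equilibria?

(High, High): Country 2 prefers Low (0 > -1) — not an equilibrium.
(High, Low): Country 1 prefers Low (1 > 0) — not an equilibrium.
(Low, High): Country 1 prefers High (3 > -3) — not an equilibrium.
(Low, Low): Country 2 prefers High (-1 > -3) — not an equilibrium.

none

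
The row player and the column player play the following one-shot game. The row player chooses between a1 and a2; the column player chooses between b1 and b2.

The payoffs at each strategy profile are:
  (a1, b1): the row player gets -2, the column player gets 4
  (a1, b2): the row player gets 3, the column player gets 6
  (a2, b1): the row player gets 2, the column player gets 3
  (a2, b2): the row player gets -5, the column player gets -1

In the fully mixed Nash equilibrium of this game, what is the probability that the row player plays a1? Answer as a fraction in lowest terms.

2/3

Let p be the probability that the row player plays a1. In a completely mixed equilibrium, the column player must be indifferent between b1 and b2.
The column player's expected payoff from b1 is 4p + 3(1−p); from b2 it is 6p − (1−p).
Setting these equal: p + 3 = 7p − 1, so p = 2/3.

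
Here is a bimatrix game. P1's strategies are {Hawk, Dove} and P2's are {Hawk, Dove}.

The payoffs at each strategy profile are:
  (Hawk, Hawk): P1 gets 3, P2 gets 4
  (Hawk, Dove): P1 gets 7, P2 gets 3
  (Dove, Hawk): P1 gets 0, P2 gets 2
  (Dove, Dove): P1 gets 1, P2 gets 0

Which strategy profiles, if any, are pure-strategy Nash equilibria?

(Hawk, Hawk): P1 gets 3 ≥ 0 from Dove, and P2 gets 4 ≥ 3 from Dove — Nash equilibrium.
(Hawk, Dove): P2 prefers Hawk (4 > 3) — not an equilibrium.
(Dove, Hawk): P1 prefers Hawk (3 > 0) — not an equilibrium.
(Dove, Dove): P1 prefers Hawk (7 > 1); P2 prefers Hawk (2 > 0) — not an equilibrium.

(Hawk, Hawk)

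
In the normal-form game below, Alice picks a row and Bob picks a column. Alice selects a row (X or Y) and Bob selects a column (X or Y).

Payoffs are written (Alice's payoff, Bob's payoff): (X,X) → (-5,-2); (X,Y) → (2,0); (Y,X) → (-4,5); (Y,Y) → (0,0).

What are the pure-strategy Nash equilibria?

(X, Y) and (Y, X)

(X, X): Alice prefers Y (-4 > -5); Bob prefers Y (0 > -2) — not an equilibrium.
(X, Y): Alice gets 2 ≥ 0 from Y, and Bob gets 0 ≥ -2 from X — Nash equilibrium.
(Y, X): Alice gets -4 ≥ -5 from X, and Bob gets 5 ≥ 0 from Y — Nash equilibrium.
(Y, Y): Alice prefers X (2 > 0); Bob prefers X (5 > 0) — not an equilibrium.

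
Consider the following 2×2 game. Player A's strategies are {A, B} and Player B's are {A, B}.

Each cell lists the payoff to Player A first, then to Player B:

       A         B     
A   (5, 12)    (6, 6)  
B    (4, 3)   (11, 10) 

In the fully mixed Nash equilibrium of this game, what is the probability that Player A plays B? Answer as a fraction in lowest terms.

Let x be the probability that Player A plays A. In a completely mixed equilibrium, Player B must be indifferent between A and B.
Player B's expected payoff from A is 12x + 3(1−x); from B it is 6x + 10(1−x).
Setting these equal: 9x + 3 = −4x + 10, so x = 7/13.
Therefore Player A plays B with probability 1 − 7/13 = 6/13.

6/13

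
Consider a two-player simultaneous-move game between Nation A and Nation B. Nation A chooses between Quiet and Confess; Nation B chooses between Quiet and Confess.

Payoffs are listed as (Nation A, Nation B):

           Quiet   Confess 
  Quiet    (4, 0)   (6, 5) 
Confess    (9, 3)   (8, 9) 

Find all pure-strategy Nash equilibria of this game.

(Quiet, Quiet): Nation A prefers Confess (9 > 4); Nation B prefers Confess (5 > 0) — not an equilibrium.
(Quiet, Confess): Nation A prefers Confess (8 > 6) — not an equilibrium.
(Confess, Quiet): Nation B prefers Confess (9 > 3) — not an equilibrium.
(Confess, Confess): Nation A gets 8 ≥ 6 from Quiet, and Nation B gets 9 ≥ 3 from Quiet — Nash equilibrium.

(Confess, Confess)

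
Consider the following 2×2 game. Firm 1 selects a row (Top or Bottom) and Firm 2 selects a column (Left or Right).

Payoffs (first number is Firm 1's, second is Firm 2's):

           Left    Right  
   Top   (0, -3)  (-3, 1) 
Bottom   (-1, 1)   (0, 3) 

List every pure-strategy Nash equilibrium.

(Bottom, Right)

(Top, Left): Firm 2 prefers Right (1 > -3) — not an equilibrium.
(Top, Right): Firm 1 prefers Bottom (0 > -3) — not an equilibrium.
(Bottom, Left): Firm 1 prefers Top (0 > -1); Firm 2 prefers Right (3 > 1) — not an equilibrium.
(Bottom, Right): Firm 1 gets 0 ≥ -3 from Top, and Firm 2 gets 3 ≥ 1 from Left — Nash equilibrium.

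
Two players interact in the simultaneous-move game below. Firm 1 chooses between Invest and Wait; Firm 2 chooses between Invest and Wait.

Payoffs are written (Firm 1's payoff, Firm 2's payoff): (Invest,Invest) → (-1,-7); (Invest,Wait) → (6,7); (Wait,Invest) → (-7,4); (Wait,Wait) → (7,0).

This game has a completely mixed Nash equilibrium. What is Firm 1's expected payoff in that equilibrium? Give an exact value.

First find q, the probability Firm 2 plays Invest, from Firm 1's indifference between Invest and Wait: −q + 6(1−q) = −7q + 7(1−q), giving q = 1/7.
Since Firm 1 is indifferent in equilibrium, Firm 1's expected payoff equals the payoff from either row against (1/7, 6/7). Using Invest: −(1/7) + 6(6/7) = 5.

5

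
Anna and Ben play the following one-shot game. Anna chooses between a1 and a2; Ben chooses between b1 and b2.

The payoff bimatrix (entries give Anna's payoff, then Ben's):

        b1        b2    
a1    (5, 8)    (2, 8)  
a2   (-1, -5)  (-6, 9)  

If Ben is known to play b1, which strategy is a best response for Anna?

a1

Against b1, Anna earns 5 from a1 and -1 from a2.
So a1 is the best response.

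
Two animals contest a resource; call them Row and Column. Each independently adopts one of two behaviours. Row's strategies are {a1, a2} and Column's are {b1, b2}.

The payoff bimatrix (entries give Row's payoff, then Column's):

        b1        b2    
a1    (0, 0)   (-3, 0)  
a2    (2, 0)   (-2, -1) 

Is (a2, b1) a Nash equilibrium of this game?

Yes

At (a2, b1), Row earns 2; switching to a1 would give 0, so Row has no profitable deviation.
Column earns 0; switching to b2 would give -1, so Column has no profitable deviation.
Neither player can gain by a unilateral deviation, so this profile is a Nash equilibrium.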